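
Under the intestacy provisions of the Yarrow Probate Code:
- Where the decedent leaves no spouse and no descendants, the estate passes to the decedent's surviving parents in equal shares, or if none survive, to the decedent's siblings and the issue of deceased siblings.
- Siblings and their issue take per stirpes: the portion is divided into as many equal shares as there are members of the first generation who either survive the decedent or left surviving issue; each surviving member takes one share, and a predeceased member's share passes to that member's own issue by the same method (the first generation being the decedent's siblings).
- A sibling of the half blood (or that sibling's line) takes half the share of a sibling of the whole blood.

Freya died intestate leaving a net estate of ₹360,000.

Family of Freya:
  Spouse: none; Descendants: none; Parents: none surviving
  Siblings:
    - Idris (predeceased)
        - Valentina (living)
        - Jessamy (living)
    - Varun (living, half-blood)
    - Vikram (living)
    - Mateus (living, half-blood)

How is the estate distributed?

The entire ₹360,000 passes to the siblings and their issue.
Counting each half-blood sibling's line as half a unit, there are 3 units in ₹360,000, so one unit is ₹120,000. Whole-blood lines (Idris and Vikram) take ₹120,000 each; half-blood lines (Varun and Mateus) take ₹60,000 each.
Idris's share (₹120,000) is divided into 2 shares of ₹60,000: Valentina and Jessamy each take ₹60,000.

Valentina: ₹60,000; Jessamy: ₹60,000; Varun: ₹60,000; Vikram: ₹120,000; Mateus: ₹60,000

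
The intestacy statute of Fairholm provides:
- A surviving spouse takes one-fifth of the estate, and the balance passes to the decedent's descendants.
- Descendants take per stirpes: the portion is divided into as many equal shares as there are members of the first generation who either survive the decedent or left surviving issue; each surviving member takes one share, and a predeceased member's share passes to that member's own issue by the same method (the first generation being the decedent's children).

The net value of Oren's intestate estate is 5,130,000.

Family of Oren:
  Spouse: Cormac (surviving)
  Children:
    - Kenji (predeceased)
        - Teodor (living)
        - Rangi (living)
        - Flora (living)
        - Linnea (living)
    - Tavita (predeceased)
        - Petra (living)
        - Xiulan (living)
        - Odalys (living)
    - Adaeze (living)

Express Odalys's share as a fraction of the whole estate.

Cormac takes one-fifth of 5,130,000 = 1,026,000. The remaining 4,104,000 passes to the descendants.
The descendants' portion (4,104,000) is divided into 3 shares of 1,368,000: Adaeze takes 1,368,000; Kenji's 1,368,000 share passes to Kenji's issue; Tavita's 1,368,000 share passes to Tavita's issue.
Kenji's share (1,368,000) is divided into 4 shares of 342,000: Teodor, Rangi, Flora, and Linnea each take 342,000.
Tavita's share (1,368,000) is divided into 3 shares of 456,000: Petra, Xiulan, and Odalys each take 456,000.

Odalys receives 4/45 of the estate.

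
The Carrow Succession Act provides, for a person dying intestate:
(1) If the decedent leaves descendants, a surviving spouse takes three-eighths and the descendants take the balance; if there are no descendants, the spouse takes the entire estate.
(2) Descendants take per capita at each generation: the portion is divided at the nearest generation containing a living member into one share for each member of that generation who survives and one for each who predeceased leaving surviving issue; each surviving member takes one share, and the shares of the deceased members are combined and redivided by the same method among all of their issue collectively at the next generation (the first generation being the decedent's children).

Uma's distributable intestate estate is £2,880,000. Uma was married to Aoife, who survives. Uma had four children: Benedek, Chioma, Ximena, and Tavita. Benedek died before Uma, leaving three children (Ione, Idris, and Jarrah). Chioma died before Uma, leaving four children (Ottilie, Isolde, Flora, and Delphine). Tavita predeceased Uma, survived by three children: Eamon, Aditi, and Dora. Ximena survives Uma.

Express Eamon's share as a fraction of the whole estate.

Eamon receives 3/64 of the estate.

Aoife takes three-eighths of £2,880,000 = £1,080,000. The remaining £1,800,000 passes to the descendants.
The descendants' portion (£1,800,000) is divided at the children's generation into 4 shares of £450,000. Ximena takes £450,000. The 3 shares of the deceased (Benedek, Chioma, and Tavita) are combined into a pool of £1,350,000.
That pool (£1,350,000) is divided at the grandchildren's generation equally among Ione, Idris, Jarrah, Ottilie, Isolde, Flora, Delphine, Eamon, Aditi, and Dora: £135,000 each.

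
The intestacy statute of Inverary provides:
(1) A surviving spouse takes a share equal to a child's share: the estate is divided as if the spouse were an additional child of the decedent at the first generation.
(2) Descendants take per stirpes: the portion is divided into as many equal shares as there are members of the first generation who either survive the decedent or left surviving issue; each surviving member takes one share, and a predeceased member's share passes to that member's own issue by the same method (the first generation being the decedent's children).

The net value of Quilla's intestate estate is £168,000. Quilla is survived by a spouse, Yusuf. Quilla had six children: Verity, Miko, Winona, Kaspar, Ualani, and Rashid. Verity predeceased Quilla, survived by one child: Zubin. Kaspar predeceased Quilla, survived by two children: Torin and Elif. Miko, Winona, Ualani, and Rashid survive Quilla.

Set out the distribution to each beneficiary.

The spouse counts as an additional share at the children's level, so there are 7 primary shares of £24,000. Yusuf takes one such share (£24,000).
The children's combined portion (£144,000) is divided into 6 shares of £24,000: Miko, Winona, Ualani, and Rashid each take £24,000; Verity's £24,000 share passes to Verity's issue; Kaspar's £24,000 share passes to Kaspar's issue.
Verity's share (£24,000) passes entirely to Zubin.
Kaspar's share (£24,000) is divided into 2 shares of £12,000: Torin and Elif each take £12,000.

Yusuf: £24,000; Zubin: £24,000; Miko: £24,000; Winona: £24,000; Torin: £12,000; Elif: £12,000; Ualani: £24,000; Rashid: £24,000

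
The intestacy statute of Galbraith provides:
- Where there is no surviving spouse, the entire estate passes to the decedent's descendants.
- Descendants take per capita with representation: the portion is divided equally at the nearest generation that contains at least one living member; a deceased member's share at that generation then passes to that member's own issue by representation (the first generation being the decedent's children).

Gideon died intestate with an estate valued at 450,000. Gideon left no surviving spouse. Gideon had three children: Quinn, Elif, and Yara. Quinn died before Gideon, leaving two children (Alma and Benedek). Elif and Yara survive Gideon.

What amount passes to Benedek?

Benedek receives 75,000.

The entire 450,000 passes to the descendants.
That amount (450,000) is divided into 3 shares of 150,000: Elif and Yara each take 150,000; Quinn's 150,000 share passes to Quinn's issue.
Quinn's share (150,000) is divided into 2 shares of 75,000: Alma and Benedek each take 75,000.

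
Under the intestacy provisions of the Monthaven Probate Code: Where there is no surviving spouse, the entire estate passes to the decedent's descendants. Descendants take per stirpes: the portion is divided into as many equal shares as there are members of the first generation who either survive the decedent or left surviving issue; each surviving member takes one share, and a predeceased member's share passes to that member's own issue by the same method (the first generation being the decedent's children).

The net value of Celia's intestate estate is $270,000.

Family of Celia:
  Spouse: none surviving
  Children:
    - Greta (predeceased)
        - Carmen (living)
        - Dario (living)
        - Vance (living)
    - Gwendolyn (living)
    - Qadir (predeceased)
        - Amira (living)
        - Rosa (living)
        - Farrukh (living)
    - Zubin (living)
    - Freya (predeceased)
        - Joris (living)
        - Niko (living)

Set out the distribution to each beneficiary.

Carmen: $18,000; Dario: $18,000; Vance: $18,000; Gwendolyn: $54,000; Amira: $18,000; Rosa: $18,000; Farrukh: $18,000; Zubin: $54,000; Joris: $27,000; Niko: $27,000

The entire $270,000 passes to the descendants.
That amount ($270,000) is divided into 5 shares of $54,000: Gwendolyn and Zubin each take $54,000; Greta's $54,000 share passes to Greta's issue; Qadir's $54,000 share passes to Qadir's issue; Freya's $54,000 share passes to Freya's issue.
Greta's share ($54,000) is divided into 3 shares of $18,000: Carmen, Dario, and Vance each take $18,000.
Qadir's share ($54,000) is divided into 3 shares of $18,000: Amira, Rosa, and Farrukh each take $18,000.
Freya's share ($54,000) is divided into 2 shares of $27,000: Joris and Niko each take $27,000.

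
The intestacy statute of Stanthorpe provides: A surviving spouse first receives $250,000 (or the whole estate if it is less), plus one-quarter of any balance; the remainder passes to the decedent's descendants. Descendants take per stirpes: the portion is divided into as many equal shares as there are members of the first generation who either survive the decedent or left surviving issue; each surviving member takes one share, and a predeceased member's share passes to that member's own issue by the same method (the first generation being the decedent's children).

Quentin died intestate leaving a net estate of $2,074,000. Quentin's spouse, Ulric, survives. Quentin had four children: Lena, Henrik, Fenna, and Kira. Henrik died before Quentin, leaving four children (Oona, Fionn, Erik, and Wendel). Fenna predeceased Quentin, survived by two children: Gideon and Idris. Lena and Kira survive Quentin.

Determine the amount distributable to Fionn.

Fionn receives $85,500.

Ulric first takes $250,000, leaving a balance of $1,824,000. Ulric then takes one-quarter of the balance ($456,000), for a total of $706,000. The remaining $1,368,000 passes to the descendants.
The descendants' portion ($1,368,000) is divided into 4 shares of $342,000: Lena and Kira each take $342,000; Henrik's $342,000 share passes to Henrik's issue; Fenna's $342,000 share passes to Fenna's issue.
Henrik's share ($342,000) is divided into 4 shares of $85,500: Oona, Fionn, Erik, and Wendel each take $85,500.
Fenna's share ($342,000) is divided into 2 shares of $171,000: Gideon and Idris each take $171,000.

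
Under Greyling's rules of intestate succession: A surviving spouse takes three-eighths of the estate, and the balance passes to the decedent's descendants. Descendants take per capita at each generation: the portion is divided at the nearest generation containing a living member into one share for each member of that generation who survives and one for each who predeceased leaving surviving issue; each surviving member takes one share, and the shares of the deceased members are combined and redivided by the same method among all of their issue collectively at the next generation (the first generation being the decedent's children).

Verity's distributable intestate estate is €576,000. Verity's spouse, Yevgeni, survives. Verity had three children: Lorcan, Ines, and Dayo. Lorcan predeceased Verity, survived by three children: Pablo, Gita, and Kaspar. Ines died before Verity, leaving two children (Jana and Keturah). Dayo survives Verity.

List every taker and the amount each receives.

Yevgeni: €216,000; Pablo: €48,000; Gita: €48,000; Kaspar: €48,000; Jana: €48,000; Keturah: €48,000; Dayo: €120,000

Yevgeni takes three-eighths of €576,000 = €216,000. The remaining €360,000 passes to the descendants.
The descendants' portion (€360,000) is divided at the children's generation into 3 shares of €120,000. Dayo takes €120,000. The 2 shares of the deceased (Lorcan and Ines) are combined into a pool of €240,000.
That pool (€240,000) is divided at the grandchildren's generation equally among Pablo, Gita, Kaspar, Jana, and Keturah: €48,000 each.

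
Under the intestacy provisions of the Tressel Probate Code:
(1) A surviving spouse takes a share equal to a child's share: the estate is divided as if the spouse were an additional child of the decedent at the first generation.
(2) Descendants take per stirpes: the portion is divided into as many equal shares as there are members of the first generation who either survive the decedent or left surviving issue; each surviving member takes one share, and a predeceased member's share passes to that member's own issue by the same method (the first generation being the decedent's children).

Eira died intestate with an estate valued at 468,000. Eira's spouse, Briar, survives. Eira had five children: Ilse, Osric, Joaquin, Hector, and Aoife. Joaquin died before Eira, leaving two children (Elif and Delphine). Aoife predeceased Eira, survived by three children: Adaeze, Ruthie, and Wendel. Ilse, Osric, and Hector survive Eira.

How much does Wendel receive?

The spouse counts as an additional share at the children's level, so there are 6 primary shares of 78,000. Briar takes one such share (78,000).
The children's combined portion (390,000) is divided into 5 shares of 78,000: Ilse, Osric, and Hector each take 78,000; Joaquin's 78,000 share passes to Joaquin's issue; Aoife's 78,000 share passes to Aoife's issue.
Joaquin's share (78,000) is divided into 2 shares of 39,000: Elif and Delphine each take 39,000.
Aoife's share (78,000) is divided into 3 shares of 26,000: Adaeze, Ruthie, and Wendel each take 26,000.

Wendel receives 26,000.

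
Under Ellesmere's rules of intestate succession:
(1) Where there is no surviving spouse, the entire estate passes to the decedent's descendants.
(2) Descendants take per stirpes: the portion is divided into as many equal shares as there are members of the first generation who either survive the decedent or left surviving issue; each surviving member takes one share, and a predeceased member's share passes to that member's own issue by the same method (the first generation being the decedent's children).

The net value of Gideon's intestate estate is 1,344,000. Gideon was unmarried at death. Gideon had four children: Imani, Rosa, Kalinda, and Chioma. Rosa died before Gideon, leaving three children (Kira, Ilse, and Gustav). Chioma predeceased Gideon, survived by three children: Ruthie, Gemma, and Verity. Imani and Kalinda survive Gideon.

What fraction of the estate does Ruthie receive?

Ruthie receives 1/12 of the estate.

The entire 1,344,000 passes to the descendants.
That amount (1,344,000) is divided into 4 shares of 336,000: Imani and Kalinda each take 336,000; Rosa's 336,000 share passes to Rosa's issue; Chioma's 336,000 share passes to Chioma's issue.
Rosa's share (336,000) is divided into 3 shares of 112,000: Kira, Ilse, and Gustav each take 112,000.
Chioma's share (336,000) is divided into 3 shares of 112,000: Ruthie, Gemma, and Verity each take 112,000.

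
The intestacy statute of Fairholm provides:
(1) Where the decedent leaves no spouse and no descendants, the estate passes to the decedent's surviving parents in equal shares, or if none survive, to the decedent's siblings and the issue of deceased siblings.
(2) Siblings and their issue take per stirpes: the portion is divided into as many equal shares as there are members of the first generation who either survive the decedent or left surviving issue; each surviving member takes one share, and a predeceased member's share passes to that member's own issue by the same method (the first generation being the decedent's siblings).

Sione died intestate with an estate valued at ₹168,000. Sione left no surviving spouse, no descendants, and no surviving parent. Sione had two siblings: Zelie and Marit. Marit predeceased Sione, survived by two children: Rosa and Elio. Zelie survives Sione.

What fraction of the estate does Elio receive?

The entire ₹168,000 passes to the siblings and their issue.
That amount (₹168,000) is divided into 2 shares of ₹84,000: Zelie takes ₹84,000; Marit's ₹84,000 share passes to Marit's issue.
Marit's share (₹84,000) is divided into 2 shares of ₹42,000: Rosa and Elio each take ₹42,000.

Elio receives 1/4 of the estate.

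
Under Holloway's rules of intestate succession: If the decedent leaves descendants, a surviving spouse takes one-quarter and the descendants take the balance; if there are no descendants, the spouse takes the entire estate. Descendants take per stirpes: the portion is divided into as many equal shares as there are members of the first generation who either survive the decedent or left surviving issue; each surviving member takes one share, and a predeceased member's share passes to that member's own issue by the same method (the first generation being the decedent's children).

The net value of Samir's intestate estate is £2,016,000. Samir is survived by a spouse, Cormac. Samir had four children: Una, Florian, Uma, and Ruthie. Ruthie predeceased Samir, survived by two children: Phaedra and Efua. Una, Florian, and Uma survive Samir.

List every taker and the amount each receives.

Cormac: £504,000; Una: £378,000; Florian: £378,000; Uma: £378,000; Phaedra: £189,000; Efua: £189,000

Cormac takes one-quarter of £2,016,000 = £504,000. The remaining £1,512,000 passes to the descendants.
The descendants' portion (£1,512,000) is divided into 4 shares of £378,000: Una, Florian, and Uma each take £378,000; Ruthie's £378,000 share passes to Ruthie's issue.
Ruthie's share (£378,000) is divided into 2 shares of £189,000: Phaedra and Efua each take £189,000.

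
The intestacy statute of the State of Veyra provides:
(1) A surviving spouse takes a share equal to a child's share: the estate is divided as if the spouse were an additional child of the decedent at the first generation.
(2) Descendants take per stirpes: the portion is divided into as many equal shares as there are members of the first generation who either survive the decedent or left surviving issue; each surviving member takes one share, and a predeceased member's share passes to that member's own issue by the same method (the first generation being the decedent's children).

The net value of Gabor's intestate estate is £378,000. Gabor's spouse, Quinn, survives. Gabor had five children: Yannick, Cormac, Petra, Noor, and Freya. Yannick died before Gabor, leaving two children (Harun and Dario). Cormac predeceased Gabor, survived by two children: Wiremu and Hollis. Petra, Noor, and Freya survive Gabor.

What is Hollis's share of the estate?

The spouse counts as an additional share at the children's level, so there are 6 primary shares of £63,000. Quinn takes one such share (£63,000).
The children's combined portion (£315,000) is divided into 5 shares of £63,000: Petra, Noor, and Freya each take £63,000; Yannick's £63,000 share passes to Yannick's issue; Cormac's £63,000 share passes to Cormac's issue.
Yannick's share (£63,000) is divided into 2 shares of £31,500: Harun and Dario each take £31,500.
Cormac's share (£63,000) is divided into 2 shares of £31,500: Wiremu and Hollis each take £31,500.

Hollis receives £31,500.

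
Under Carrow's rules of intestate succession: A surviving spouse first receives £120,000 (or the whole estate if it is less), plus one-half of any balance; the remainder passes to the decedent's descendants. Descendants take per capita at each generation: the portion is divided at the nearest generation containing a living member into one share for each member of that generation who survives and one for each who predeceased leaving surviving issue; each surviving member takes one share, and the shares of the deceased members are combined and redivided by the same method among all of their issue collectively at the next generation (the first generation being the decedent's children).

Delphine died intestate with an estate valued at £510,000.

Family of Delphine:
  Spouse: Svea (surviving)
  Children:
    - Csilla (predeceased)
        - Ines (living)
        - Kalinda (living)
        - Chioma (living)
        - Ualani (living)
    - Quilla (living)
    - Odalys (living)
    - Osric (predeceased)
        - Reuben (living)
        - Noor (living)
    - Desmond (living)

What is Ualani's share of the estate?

Ualani receives £13,000.

Svea first takes £120,000, leaving a balance of £390,000. Svea then takes one-half of the balance (£195,000), for a total of £315,000. The remaining £195,000 passes to the descendants.
The descendants' portion (£195,000) is divided at the children's generation into 5 shares of £39,000. Quilla, Odalys, and Desmond each take £39,000. The 2 shares of the deceased (Csilla and Osric) are combined into a pool of £78,000.
That pool (£78,000) is divided at the grandchildren's generation equally among Ines, Kalinda, Chioma, Ualani, Reuben, and Noor: £13,000 each.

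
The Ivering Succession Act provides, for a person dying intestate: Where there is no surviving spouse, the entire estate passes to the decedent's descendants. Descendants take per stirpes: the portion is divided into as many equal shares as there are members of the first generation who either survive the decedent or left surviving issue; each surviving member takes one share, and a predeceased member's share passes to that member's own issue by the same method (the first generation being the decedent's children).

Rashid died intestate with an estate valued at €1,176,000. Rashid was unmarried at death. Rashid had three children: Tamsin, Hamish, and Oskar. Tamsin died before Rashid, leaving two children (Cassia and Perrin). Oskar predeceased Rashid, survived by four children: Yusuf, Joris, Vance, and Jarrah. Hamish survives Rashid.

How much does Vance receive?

Vance receives €98,000.

The entire €1,176,000 passes to the descendants.
That amount (€1,176,000) is divided into 3 shares of €392,000: Hamish takes €392,000; Tamsin's €392,000 share passes to Tamsin's issue; Oskar's €392,000 share passes to Oskar's issue.
Tamsin's share (€392,000) is divided into 2 shares of €196,000: Cassia and Perrin each take €196,000.
Oskar's share (€392,000) is divided into 4 shares of €98,000: Yusuf, Joris, Vance, and Jarrah each take €98,000.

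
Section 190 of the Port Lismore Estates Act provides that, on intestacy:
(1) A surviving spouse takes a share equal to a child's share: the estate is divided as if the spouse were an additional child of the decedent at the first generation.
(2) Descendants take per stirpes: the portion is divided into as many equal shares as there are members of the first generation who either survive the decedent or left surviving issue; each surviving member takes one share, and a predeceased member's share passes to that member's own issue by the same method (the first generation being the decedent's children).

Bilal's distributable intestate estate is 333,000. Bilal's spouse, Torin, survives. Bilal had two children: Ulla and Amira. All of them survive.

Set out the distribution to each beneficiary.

Torin: 111,000; Ulla: 111,000; Amira: 111,000

The spouse counts as an additional share at the children's level, so there are 3 primary shares of 111,000. Torin takes one such share (111,000).
The children's combined portion (222,000) is divided into 2 shares of 111,000: Ulla and Amira each take 111,000.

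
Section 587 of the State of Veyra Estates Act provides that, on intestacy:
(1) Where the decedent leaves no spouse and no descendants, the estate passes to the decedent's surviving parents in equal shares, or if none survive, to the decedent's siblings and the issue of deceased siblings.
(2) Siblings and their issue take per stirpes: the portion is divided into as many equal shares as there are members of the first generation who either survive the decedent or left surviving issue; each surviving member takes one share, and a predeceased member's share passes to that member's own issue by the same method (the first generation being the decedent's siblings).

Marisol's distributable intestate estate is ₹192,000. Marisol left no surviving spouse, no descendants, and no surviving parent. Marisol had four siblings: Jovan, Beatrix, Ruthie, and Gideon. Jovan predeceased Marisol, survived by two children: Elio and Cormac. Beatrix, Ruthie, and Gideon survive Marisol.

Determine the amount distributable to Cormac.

The entire ₹192,000 passes to the siblings and their issue.
That amount (₹192,000) is divided into 4 shares of ₹48,000: Beatrix, Ruthie, and Gideon each take ₹48,000; Jovan's ₹48,000 share passes to Jovan's issue.
Jovan's share (₹48,000) is divided into 2 shares of ₹24,000: Elio and Cormac each take ₹24,000.

Cormac receives ₹24,000.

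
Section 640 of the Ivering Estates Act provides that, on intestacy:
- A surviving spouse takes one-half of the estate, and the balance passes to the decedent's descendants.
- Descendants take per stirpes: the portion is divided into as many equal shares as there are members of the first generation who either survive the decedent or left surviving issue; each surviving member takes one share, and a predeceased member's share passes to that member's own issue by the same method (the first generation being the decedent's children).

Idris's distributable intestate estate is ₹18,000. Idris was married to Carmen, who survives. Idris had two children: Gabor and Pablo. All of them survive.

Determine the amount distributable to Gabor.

Carmen takes one-half of ₹18,000 = ₹9,000. The remaining ₹9,000 passes to the descendants.
The descendants' portion (₹9,000) is divided into 2 shares of ₹4,500: Gabor and Pablo each take ₹4,500.

Gabor receives ₹4,500.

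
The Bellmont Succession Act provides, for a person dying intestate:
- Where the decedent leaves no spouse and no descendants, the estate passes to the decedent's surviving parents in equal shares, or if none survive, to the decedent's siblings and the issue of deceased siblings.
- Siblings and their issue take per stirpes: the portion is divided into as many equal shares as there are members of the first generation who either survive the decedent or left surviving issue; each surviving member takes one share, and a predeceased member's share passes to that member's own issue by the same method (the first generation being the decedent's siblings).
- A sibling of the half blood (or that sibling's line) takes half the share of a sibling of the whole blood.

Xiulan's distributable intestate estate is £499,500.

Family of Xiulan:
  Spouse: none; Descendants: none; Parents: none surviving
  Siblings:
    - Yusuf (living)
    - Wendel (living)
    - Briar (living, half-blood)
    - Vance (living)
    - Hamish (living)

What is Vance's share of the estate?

Vance receives £111,000.

The entire £499,500 passes to the siblings and their issue.
Counting each half-blood sibling's line as half a unit, there are 9/2 units in £499,500, so one unit is £111,000. Whole-blood lines (Yusuf, Wendel, Vance, and Hamish) take £111,000 each; half-blood lines (Briar) take £55,500 each.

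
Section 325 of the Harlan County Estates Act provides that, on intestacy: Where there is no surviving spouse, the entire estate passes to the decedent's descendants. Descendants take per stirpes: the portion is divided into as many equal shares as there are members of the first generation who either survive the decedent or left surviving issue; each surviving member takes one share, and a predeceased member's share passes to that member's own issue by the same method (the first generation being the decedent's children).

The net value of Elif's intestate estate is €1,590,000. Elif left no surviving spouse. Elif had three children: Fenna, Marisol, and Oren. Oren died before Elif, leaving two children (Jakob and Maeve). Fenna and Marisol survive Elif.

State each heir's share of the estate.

Fenna: €530,000; Marisol: €530,000; Jakob: €265,000; Maeve: €265,000

The entire €1,590,000 passes to the descendants.
That amount (€1,590,000) is divided into 3 shares of €530,000: Fenna and Marisol each take €530,000; Oren's €530,000 share passes to Oren's issue.
Oren's share (€530,000) is divided into 2 shares of €265,000: Jakob and Maeve each take €265,000.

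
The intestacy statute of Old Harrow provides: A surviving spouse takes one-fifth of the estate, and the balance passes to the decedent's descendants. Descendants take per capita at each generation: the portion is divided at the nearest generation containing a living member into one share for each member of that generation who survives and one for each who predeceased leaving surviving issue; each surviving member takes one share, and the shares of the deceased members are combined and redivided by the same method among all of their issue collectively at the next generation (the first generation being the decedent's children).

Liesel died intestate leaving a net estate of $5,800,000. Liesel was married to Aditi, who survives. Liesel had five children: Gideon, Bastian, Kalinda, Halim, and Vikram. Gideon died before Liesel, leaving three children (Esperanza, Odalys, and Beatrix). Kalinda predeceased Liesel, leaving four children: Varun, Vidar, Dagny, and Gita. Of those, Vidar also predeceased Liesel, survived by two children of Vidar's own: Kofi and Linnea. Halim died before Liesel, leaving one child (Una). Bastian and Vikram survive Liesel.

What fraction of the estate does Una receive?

Una receives 3/50 of the estate.

Aditi takes one-fifth of $5,800,000 = $1,160,000. The remaining $4,640,000 passes to the descendants.
The descendants' portion ($4,640,000) is divided at the children's generation into 5 shares of $928,000. Bastian and Vikram each take $928,000. The 3 shares of the deceased (Gideon, Kalinda, and Halim) are combined into a pool of $2,784,000.
That pool ($2,784,000) is divided at the grandchildren's generation into 8 shares of $348,000. Esperanza, Odalys, Beatrix, Varun, Dagny, Gita, and Una each take $348,000. The remaining share for the deceased Vidar ($348,000) is carried to the next generation.
That pool ($348,000) is divided at the great-grandchildren's generation equally among Kofi and Linnea: $174,000 each.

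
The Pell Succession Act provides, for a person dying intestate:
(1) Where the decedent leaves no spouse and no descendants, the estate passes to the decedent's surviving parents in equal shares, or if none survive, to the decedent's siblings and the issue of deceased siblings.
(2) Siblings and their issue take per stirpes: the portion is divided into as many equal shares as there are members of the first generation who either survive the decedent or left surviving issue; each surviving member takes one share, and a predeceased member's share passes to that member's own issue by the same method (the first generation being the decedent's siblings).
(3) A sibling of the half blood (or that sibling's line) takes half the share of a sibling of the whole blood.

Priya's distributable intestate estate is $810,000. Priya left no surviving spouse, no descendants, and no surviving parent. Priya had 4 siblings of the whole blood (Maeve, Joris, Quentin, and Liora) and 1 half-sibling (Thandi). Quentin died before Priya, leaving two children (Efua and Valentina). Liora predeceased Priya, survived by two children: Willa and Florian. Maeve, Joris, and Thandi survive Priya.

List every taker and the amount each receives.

The entire $810,000 passes to the siblings and their issue.
Counting each half-blood sibling's line as half a unit, there are 9/2 units in $810,000, so one unit is $180,000. Whole-blood lines (Maeve, Joris, Quentin, and Liora) take $180,000 each; half-blood lines (Thandi) take $90,000 each.
Quentin's share ($180,000) is divided into 2 shares of $90,000: Efua and Valentina each take $90,000.
Liora's share ($180,000) is divided into 2 shares of $90,000: Willa and Florian each take $90,000.

Maeve: $180,000; Joris: $180,000; Efua: $90,000; Valentina: $90,000; Willa: $90,000; Florian: $90,000; Thandi: $90,000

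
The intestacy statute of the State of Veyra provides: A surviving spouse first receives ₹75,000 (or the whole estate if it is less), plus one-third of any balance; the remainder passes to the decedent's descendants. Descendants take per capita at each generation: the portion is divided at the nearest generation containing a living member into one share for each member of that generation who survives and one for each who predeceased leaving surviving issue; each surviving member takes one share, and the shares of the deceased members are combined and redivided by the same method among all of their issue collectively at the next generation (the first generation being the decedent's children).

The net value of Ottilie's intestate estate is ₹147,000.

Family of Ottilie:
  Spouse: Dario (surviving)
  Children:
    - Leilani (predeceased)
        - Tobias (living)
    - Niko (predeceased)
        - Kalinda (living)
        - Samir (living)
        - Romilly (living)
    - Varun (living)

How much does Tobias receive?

Tobias receives ₹8,000.

Dario first takes ₹75,000, leaving a balance of ₹72,000. Dario then takes one-third of the balance (₹24,000), for a total of ₹99,000. The remaining ₹48,000 passes to the descendants.
The descendants' portion (₹48,000) is divided at the children's generation into 3 shares of ₹16,000. Varun takes ₹16,000. The 2 shares of the deceased (Leilani and Niko) are combined into a pool of ₹32,000.
That pool (₹32,000) is divided at the grandchildren's generation equally among Tobias, Kalinda, Samir, and Romilly: ₹8,000 each.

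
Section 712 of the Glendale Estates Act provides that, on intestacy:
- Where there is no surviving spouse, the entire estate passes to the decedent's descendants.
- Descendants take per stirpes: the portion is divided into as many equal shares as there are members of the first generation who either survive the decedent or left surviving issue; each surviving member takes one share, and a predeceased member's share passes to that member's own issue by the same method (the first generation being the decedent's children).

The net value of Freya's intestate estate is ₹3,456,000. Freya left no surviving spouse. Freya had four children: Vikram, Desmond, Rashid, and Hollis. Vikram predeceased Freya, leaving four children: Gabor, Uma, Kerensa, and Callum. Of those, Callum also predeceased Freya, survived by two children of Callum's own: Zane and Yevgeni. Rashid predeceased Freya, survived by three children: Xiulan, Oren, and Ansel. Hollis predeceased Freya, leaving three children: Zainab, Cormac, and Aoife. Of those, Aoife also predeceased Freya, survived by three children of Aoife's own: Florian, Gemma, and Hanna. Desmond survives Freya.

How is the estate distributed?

Gabor: ₹216,000; Uma: ₹216,000; Kerensa: ₹216,000; Zane: ₹108,000; Yevgeni: ₹108,000; Desmond: ₹864,000; Xiulan: ₹288,000; Oren: ₹288,000; Ansel: ₹288,000; Zainab: ₹288,000; Cormac: ₹288,000; Florian: ₹96,000; Gemma: ₹96,000; Hanna: ₹96,000

The entire ₹3,456,000 passes to the descendants.
That amount (₹3,456,000) is divided into 4 shares of ₹864,000: Desmond takes ₹864,000; Vikram's ₹864,000 share passes to Vikram's issue; Rashid's ₹864,000 share passes to Rashid's issue; Hollis's ₹864,000 share passes to Hollis's issue.
Vikram's share (₹864,000) is divided into 4 shares of ₹216,000: Gabor, Uma, and Kerensa each take ₹216,000; Callum's ₹216,000 share passes to Callum's issue.
Callum's share (₹216,000) is divided into 2 shares of ₹108,000: Zane and Yevgeni each take ₹108,000.
Rashid's share (₹864,000) is divided into 3 shares of ₹288,000: Xiulan, Oren, and Ansel each take ₹288,000.
Hollis's share (₹864,000) is divided into 3 shares of ₹288,000: Zainab and Cormac each take ₹288,000; Aoife's ₹288,000 share passes to Aoife's issue.
Aoife's share (₹288,000) is divided into 3 shares of ₹96,000: Florian, Gemma, and Hanna each take ₹96,000.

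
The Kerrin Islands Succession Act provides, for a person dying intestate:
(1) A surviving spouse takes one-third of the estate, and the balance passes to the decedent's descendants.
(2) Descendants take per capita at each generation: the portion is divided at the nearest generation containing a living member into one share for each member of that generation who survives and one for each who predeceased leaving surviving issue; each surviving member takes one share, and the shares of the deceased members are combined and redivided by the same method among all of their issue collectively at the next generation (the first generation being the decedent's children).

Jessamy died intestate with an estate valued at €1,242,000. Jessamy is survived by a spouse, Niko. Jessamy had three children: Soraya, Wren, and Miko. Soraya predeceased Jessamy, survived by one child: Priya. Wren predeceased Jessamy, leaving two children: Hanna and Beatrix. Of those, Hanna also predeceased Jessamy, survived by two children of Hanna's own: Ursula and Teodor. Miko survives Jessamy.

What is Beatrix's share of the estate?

Niko takes one-third of €1,242,000 = €414,000. The remaining €828,000 passes to the descendants.
The descendants' portion (€828,000) is divided at the children's generation into 3 shares of €276,000. Miko takes €276,000. The 2 shares of the deceased (Soraya and Wren) are combined into a pool of €552,000.
That pool (€552,000) is divided at the grandchildren's generation into 3 shares of €184,000. Priya and Beatrix each take €184,000. The remaining share for the deceased Hanna (€184,000) is carried to the next generation.
That pool (€184,000) is divided at the great-grandchildren's generation equally among Ursula and Teodor: €92,000 each.

Beatrix receives €184,000.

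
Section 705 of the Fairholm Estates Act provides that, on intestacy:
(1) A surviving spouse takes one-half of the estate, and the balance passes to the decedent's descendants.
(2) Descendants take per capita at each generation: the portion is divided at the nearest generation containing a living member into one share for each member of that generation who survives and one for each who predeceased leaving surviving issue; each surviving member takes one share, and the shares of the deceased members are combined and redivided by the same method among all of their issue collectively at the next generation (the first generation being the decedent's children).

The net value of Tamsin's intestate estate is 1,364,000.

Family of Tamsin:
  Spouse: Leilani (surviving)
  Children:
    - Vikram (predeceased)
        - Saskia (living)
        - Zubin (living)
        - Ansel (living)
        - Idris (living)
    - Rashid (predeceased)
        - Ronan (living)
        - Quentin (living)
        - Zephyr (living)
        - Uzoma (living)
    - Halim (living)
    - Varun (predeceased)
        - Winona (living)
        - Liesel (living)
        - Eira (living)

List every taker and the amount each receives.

Leilani: 682,000; Saskia: 46,500; Zubin: 46,500; Ansel: 46,500; Idris: 46,500; Ronan: 46,500; Quentin: 46,500; Zephyr: 46,500; Uzoma: 46,500; Halim: 170,500; Winona: 46,500; Liesel: 46,500; Eira: 46,500

Leilani takes one-half of 1,364,000 = 682,000. The remaining 682,000 passes to the descendants.
The descendants' portion (682,000) is divided at the children's generation into 4 shares of 170,500. Halim takes 170,500. The 3 shares of the deceased (Vikram, Rashid, and Varun) are combined into a pool of 511,500.
That pool (511,500) is divided at the grandchildren's generation equally among Saskia, Zubin, Ansel, Idris, Ronan, Quentin, Zephyr, Uzoma, Winona, Liesel, and Eira: 46,500 each.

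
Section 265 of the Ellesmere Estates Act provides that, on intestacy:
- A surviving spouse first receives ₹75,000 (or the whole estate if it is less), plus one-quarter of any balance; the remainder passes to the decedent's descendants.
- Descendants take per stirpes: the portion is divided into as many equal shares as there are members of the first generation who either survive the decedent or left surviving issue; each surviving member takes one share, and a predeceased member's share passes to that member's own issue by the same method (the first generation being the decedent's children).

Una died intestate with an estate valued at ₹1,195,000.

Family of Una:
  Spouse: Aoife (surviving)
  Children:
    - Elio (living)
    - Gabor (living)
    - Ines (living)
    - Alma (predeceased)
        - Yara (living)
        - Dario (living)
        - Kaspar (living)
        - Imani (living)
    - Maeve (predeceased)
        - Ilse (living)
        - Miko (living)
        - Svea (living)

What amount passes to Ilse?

Aoife first takes ₹75,000, leaving a balance of ₹1,120,000. Aoife then takes one-quarter of the balance (₹280,000), for a total of ₹355,000. The remaining ₹840,000 passes to the descendants.
The descendants' portion (₹840,000) is divided into 5 shares of ₹168,000: Elio, Gabor, and Ines each take ₹168,000; Alma's ₹168,000 share passes to Alma's issue; Maeve's ₹168,000 share passes to Maeve's issue.
Alma's share (₹168,000) is divided into 4 shares of ₹42,000: Yara, Dario, Kaspar, and Imani each take ₹42,000.
Maeve's share (₹168,000) is divided into 3 shares of ₹56,000: Ilse, Miko, and Svea each take ₹56,000.

Ilse receives ₹56,000.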